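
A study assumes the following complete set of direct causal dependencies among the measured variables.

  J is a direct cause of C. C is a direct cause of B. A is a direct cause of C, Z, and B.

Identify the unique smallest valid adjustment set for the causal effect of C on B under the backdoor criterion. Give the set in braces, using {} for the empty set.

Variables eligible for adjustment (non-descendants of C, excluding C and B): {A, J, Z}.
Backdoor paths from C to B:
  P1: C <- A -> B
The empty set is not sufficient: P1 (C <- A -> B) has no collider blocking it and no conditioned non-collider, so it is open.
Try {A}:
  P1: blocked at fork node A ∈ conditioning set.
{A} contains no descendant of C and blocks every backdoor path.
No other singleton works — e.g. {J} leaves P1 open — so {A} is the unique smallest valid adjustment set.

{A}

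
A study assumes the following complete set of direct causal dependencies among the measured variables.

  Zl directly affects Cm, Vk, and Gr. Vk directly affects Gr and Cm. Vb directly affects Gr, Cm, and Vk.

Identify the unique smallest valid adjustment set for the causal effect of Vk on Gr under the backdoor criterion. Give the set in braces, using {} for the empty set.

{Vb, Zl}

Variables eligible for adjustment (non-descendants of Vk, excluding Vk and Gr): {Vb, Zl}.
Backdoor paths from Vk to Gr:
  P1: Vk <- Vb -> Gr
  P2: Vk <- Vb -> Cm <- Zl -> Gr
  P3: Vk <- Zl -> Gr
  P4: Vk <- Zl -> Cm <- Vb -> Gr
The empty set is not sufficient: P1 (Vk <- Vb -> Gr) has no collider blocking it and no conditioned non-collider, so it is open.
Try {Vb, Zl}:
  P1: blocked at fork node Vb ∈ conditioning set.
  P2: blocked at fork node Vb ∈ conditioning set.
  P3: blocked at fork node Zl ∈ conditioning set.
  P4: blocked at fork node Zl ∈ conditioning set.
{Vb, Zl} contains no descendant of Vk and blocks every backdoor path.
Every element of {Vb, Zl} is needed (dropping Vb leaves P1 open; dropping Zl leaves P3 open), so no proper subset is valid.
Among all size-2 subsets of the eligible variables, only {Vb, Zl} blocks every backdoor path, so it is the unique smallest valid adjustment set.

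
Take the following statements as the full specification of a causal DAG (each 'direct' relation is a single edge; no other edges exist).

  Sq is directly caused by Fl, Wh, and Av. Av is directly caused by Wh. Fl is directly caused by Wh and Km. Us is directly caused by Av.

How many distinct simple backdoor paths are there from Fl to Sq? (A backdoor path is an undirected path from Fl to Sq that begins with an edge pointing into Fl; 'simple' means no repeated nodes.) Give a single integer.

2

A backdoor path from Fl to Sq is any simple undirected path whose first edge points into Fl (i.e. leaves Fl via a parent).
Parents of Fl: {Km, Wh}.
Enumerating:
  P1: Fl <- Wh -> Av -> Sq
  P2: Fl <- Wh -> Sq
That exhausts the simple backdoor paths. Count: 2.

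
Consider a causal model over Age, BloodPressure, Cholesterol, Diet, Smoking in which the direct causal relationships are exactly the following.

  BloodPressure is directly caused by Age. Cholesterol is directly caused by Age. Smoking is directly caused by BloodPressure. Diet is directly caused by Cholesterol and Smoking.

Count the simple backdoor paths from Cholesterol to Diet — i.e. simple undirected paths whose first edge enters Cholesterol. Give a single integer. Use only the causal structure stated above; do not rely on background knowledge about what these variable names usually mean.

A backdoor path from Cholesterol to Diet is any simple undirected path whose first edge points into Cholesterol (i.e. leaves Cholesterol via a parent).
Parents of Cholesterol: {Age}.
Enumerating:
  P1: Cholesterol <- Age -> BloodPressure -> Smoking -> Diet
That exhausts the simple backdoor paths. Count: 1.

1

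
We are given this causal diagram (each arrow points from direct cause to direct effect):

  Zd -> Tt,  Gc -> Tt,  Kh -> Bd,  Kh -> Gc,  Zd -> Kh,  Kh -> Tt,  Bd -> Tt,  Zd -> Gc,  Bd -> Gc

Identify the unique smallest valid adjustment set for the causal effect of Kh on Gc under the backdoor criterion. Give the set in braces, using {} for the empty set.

Variables eligible for adjustment (non-descendants of Kh, excluding Kh and Gc): {Zd}.
Backdoor paths from Kh to Gc:
  P1: Kh <- Zd -> Gc
  P2: Kh <- Zd -> Tt <- Bd -> Gc
  P3: Kh <- Zd -> Tt <- Gc
The empty set is not sufficient: P1 (Kh <- Zd -> Gc) has no collider blocking it and no conditioned non-collider, so it is open.
Try {Zd}:
  P1: blocked at fork node Zd ∈ conditioning set.
  P2: blocked at fork node Zd ∈ conditioning set.
  P3: blocked at fork node Zd ∈ conditioning set.
{Zd} contains no descendant of Kh and blocks every backdoor path.
{Zd} is the unique smallest valid adjustment set.

{Zd}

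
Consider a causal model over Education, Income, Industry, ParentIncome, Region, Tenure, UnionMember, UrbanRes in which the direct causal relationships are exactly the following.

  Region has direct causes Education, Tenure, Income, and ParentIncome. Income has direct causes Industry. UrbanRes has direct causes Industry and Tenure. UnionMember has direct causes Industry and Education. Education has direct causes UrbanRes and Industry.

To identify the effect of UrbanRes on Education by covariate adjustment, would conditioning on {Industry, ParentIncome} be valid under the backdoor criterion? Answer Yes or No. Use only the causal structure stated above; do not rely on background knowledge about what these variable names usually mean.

Backdoor paths from UrbanRes to Education (paths whose first edge points into UrbanRes):
  P1: UrbanRes <- Tenure -> Region <- Education
  P2: UrbanRes <- Tenure -> Region <- Income <- Industry -> Education
  P3: UrbanRes <- Tenure -> Region <- Income <- Industry -> UnionMember <- Education
  P4: UrbanRes <- Industry -> Education
  P5: UrbanRes <- Industry -> Income -> Region <- Education
  P6: UrbanRes <- Industry -> UnionMember <- Education
Condition 1 (no descendant of UrbanRes in the set): holds — descendants of UrbanRes are {Education, Region, UnionMember}; none are in {Industry, ParentIncome}.
Condition 2 (every backdoor path blocked by {Industry, ParentIncome}):
  P1: blocked at collider Region (neither it nor any descendant is in the conditioning set).
  P2: blocked at collider Region (neither it nor any descendant is in the conditioning set).
  P3: blocked at collider Region (neither it nor any descendant is in the conditioning set).
  P4: blocked at fork node Industry ∈ conditioning set.
  P5: blocked at fork node Industry ∈ conditioning set.
  P6: blocked at fork node Industry ∈ conditioning set.
{Industry, ParentIncome} satisfies the backdoor criterion.

Yes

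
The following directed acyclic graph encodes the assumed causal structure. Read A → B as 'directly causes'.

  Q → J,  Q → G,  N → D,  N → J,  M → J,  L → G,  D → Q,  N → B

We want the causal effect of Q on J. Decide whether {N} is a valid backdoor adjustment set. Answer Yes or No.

Yes

Backdoor paths from Q to J (paths whose first edge points into Q):
  P1: Q <- D <- N -> J
Condition 1 (no descendant of Q in the set): holds — descendants of Q are {G, J}; none are in {N}.
Condition 2 (every backdoor path blocked by {N}):
  P1: blocked at fork node N ∈ conditioning set.
{N} satisfies the backdoor criterion.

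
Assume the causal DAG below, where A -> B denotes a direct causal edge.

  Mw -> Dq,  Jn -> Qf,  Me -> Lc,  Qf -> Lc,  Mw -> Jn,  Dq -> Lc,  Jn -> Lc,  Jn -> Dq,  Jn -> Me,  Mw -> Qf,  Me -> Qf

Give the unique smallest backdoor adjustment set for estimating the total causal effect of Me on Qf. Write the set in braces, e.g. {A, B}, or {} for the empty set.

Variables eligible for adjustment (non-descendants of Me, excluding Me and Qf): {Dq, Jn, Mw}.
Backdoor paths from Me to Qf:
  P1: Me <- Jn <- Mw -> Qf
  P2: Me <- Jn <- Mw -> Dq -> Lc <- Qf
  P3: Me <- Jn -> Qf
  P4: Me <- Jn -> Dq <- Mw -> Qf
  P5: Me <- Jn -> Dq -> Lc <- Qf
  P6: Me <- Jn -> Lc <- Qf
  P7: Me <- Jn -> Lc <- Dq <- Mw -> Qf
The empty set is not sufficient: P1 (Me <- Jn <- Mw -> Qf) has no collider blocking it and no conditioned non-collider, so it is open.
Try {Jn}:
  P1: blocked at chain node Jn ∈ conditioning set.
  P2: blocked at chain node Jn ∈ conditioning set.
  P3: blocked at fork node Jn ∈ conditioning set.
  P4: blocked at fork node Jn ∈ conditioning set.
  P5: blocked at fork node Jn ∈ conditioning set.
  P6: blocked at fork node Jn ∈ conditioning set.
  P7: blocked at fork node Jn ∈ conditioning set.
{Jn} contains no descendant of Me and blocks every backdoor path.
No other singleton works — e.g. {Mw} leaves P3 open — so {Jn} is the unique smallest valid adjustment set.

{Jn}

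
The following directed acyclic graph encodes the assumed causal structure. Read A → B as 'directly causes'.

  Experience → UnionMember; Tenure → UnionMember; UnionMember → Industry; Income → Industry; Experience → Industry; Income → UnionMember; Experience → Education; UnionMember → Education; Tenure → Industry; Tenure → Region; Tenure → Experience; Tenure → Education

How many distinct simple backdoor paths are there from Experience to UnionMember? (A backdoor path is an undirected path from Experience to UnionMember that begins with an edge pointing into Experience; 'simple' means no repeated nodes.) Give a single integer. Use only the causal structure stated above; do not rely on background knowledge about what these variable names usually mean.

4

A backdoor path from Experience to UnionMember is any simple undirected path whose first edge points into Experience (i.e. leaves Experience via a parent).
Parents of Experience: {Tenure}.
Enumerating:
  P1: Experience <- Tenure -> UnionMember
  P2: Experience <- Tenure -> Industry <- Income -> UnionMember
  P3: Experience <- Tenure -> Industry <- UnionMember
  P4: Experience <- Tenure -> Education <- UnionMember
That exhausts the simple backdoor paths. Count: 4.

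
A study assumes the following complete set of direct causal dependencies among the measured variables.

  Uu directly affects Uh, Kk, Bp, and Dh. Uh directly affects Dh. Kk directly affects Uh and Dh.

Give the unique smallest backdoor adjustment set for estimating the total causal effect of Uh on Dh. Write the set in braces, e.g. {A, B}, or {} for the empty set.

{Kk, Uu}

Variables eligible for adjustment (non-descendants of Uh, excluding Uh and Dh): {Bp, Kk, Uu}.
Backdoor paths from Uh to Dh:
  P1: Uh <- Uu -> Kk -> Dh
  P2: Uh <- Uu -> Dh
  P3: Uh <- Kk <- Uu -> Dh
  P4: Uh <- Kk -> Dh
The empty set is not sufficient: P1 (Uh <- Uu -> Kk -> Dh) has no collider blocking it and no conditioned non-collider, so it is open.
Try {Kk, Uu}:
  P1: blocked at fork node Uu ∈ conditioning set.
  P2: blocked at fork node Uu ∈ conditioning set.
  P3: blocked at chain node Kk ∈ conditioning set.
  P4: blocked at fork node Kk ∈ conditioning set.
{Kk, Uu} contains no descendant of Uh and blocks every backdoor path.
Every element of {Kk, Uu} is needed (dropping Kk leaves P4 open; dropping Uu leaves P2 open), so no proper subset is valid.
Among all size-2 subsets of the eligible variables, only {Kk, Uu} blocks every backdoor path, so it is the unique smallest valid adjustment set.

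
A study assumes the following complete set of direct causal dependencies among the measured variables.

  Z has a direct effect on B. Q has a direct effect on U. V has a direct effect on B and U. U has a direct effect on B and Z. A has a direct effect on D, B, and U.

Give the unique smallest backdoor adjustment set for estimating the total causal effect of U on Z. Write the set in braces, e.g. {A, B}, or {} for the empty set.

Variables eligible for adjustment (non-descendants of U, excluding U and Z): {A, D, Q, V}.
Backdoor paths from U to Z:
  P1: U <- A -> B <- Z
  P2: U <- V -> B <- Z
Each backdoor path contains an unconditioned collider, so every path is already blocked with the empty conditioning set:
  P1: blocked at collider B (neither it nor any descendant is in the conditioning set).
  P2: blocked at collider B (neither it nor any descendant is in the conditioning set).
The empty set is therefore the unique smallest valid set.

{}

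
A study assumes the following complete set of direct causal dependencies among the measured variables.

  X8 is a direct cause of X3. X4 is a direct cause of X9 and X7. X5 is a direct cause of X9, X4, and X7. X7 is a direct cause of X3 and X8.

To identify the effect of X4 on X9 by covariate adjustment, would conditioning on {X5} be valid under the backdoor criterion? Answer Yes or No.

Backdoor paths from X4 to X9 (paths whose first edge points into X4):
  P1: X4 <- X5 -> X9
Condition 1 (no descendant of X4 in the set): holds — descendants of X4 are {X3, X7, X8, X9}; none are in {X5}.
Condition 2 (every backdoor path blocked by {X5}):
  P1: blocked at fork node X5 ∈ conditioning set.
{X5} satisfies the backdoor criterion.

Yes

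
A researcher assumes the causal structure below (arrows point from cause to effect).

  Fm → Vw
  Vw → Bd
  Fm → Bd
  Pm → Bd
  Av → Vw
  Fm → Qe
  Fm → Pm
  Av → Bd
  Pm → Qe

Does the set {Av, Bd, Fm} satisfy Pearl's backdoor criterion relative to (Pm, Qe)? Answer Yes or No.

No

Backdoor paths from Pm to Qe (paths whose first edge points into Pm):
  P1: Pm <- Fm -> Qe
Condition 1 (no descendant of Pm in the set): FAILS — Bd is a descendant of Pm.
Condition 2 (every backdoor path blocked by {Av, Bd, Fm}):
  P1: blocked at fork node Fm ∈ conditioning set.
{Av, Bd, Fm} does not satisfy the backdoor criterion.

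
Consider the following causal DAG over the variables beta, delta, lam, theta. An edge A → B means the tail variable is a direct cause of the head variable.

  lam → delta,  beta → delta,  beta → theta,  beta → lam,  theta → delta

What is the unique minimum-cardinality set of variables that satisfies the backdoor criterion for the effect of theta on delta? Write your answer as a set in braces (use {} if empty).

{beta}

Variables eligible for adjustment (non-descendants of theta, excluding theta and delta): {beta, lam}.
Backdoor paths from theta to delta:
  P1: theta <- beta -> lam -> delta
  P2: theta <- beta -> delta
The empty set is not sufficient: P1 (theta <- beta -> lam -> delta) has no collider blocking it and no conditioned non-collider, so it is open.
Try {beta}:
  P1: blocked at fork node beta ∈ conditioning set.
  P2: blocked at fork node beta ∈ conditioning set.
{beta} contains no descendant of theta and blocks every backdoor path.
No other singleton works — e.g. {lam} leaves P2 open — so {beta} is the unique smallest valid adjustment set.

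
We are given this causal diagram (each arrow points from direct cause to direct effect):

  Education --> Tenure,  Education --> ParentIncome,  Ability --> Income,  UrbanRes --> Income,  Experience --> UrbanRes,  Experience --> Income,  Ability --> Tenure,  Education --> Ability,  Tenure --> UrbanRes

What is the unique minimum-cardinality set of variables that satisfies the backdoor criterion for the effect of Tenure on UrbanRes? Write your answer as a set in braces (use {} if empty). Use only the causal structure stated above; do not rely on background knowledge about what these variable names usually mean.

Variables eligible for adjustment (non-descendants of Tenure, excluding Tenure and UrbanRes): {Ability, Education, Experience, ParentIncome}.
Backdoor paths from Tenure to UrbanRes:
  P1: Tenure <- Education -> Ability -> Income <- Experience -> UrbanRes
  P2: Tenure <- Education -> Ability -> Income <- UrbanRes
  P3: Tenure <- Ability -> Income <- Experience -> UrbanRes
  P4: Tenure <- Ability -> Income <- UrbanRes
Each backdoor path contains an unconditioned collider, so every path is already blocked with the empty conditioning set:
  P1: blocked at collider Income (neither it nor any descendant is in the conditioning set).
  P2: blocked at collider Income (neither it nor any descendant is in the conditioning set).
  P3: blocked at collider Income (neither it nor any descendant is in the conditioning set).
  P4: blocked at collider Income (neither it nor any descendant is in the conditioning set).
The empty set is therefore the unique smallest valid set.

{}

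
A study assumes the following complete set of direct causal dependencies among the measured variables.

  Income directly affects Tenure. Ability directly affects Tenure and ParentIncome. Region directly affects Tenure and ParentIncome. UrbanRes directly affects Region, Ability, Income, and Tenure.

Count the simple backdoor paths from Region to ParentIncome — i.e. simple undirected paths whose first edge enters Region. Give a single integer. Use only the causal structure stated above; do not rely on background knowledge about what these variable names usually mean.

A backdoor path from Region to ParentIncome is any simple undirected path whose first edge points into Region (i.e. leaves Region via a parent).
Parents of Region: {UrbanRes}.
Enumerating:
  P1: Region <- UrbanRes -> Ability -> ParentIncome
  P2: Region <- UrbanRes -> Income -> Tenure <- Ability -> ParentIncome
  P3: Region <- UrbanRes -> Tenure <- Ability -> ParentIncome
That exhausts the simple backdoor paths. Count: 3.

3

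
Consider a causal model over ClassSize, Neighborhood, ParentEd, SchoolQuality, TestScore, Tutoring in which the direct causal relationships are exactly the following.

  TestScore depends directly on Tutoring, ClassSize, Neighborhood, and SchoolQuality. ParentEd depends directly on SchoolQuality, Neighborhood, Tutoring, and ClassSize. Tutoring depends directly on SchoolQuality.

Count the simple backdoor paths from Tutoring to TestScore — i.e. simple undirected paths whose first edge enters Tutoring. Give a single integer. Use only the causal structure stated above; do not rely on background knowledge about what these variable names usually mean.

3

A backdoor path from Tutoring to TestScore is any simple undirected path whose first edge points into Tutoring (i.e. leaves Tutoring via a parent).
Parents of Tutoring: {SchoolQuality}.
Enumerating:
  P1: Tutoring <- SchoolQuality -> ParentEd <- ClassSize -> TestScore
  P2: Tutoring <- SchoolQuality -> ParentEd <- Neighborhood -> TestScore
  P3: Tutoring <- SchoolQuality -> TestScore
That exhausts the simple backdoor paths. Count: 3.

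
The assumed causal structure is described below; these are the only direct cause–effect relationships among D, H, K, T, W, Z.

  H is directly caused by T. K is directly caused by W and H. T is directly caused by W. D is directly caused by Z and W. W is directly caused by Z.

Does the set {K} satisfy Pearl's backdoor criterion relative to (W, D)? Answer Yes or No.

Backdoor paths from W to D (paths whose first edge points into W):
  P1: W <- Z -> D
Condition 1 (no descendant of W in the set): FAILS — K is a descendant of W.
Condition 2 (every backdoor path blocked by {K}):
  P1: open — no interior node is in the conditioning set.
{K} does not satisfy the backdoor criterion.

No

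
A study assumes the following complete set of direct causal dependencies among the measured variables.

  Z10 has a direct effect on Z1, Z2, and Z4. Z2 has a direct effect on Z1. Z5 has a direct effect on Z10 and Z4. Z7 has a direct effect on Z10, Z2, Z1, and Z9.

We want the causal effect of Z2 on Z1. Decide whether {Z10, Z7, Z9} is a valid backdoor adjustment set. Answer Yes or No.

Backdoor paths from Z2 to Z1 (paths whose first edge points into Z2):
  P1: Z2 <- Z7 -> Z10 -> Z1
  P2: Z2 <- Z7 -> Z1
  P3: Z2 <- Z10 <- Z7 -> Z1
  P4: Z2 <- Z10 -> Z1
Condition 1 (no descendant of Z2 in the set): holds — descendants of Z2 are {Z1}; none are in {Z10, Z7, Z9}.
Condition 2 (every backdoor path blocked by {Z10, Z7, Z9}):
  P1: blocked at fork node Z7 ∈ conditioning set.
  P2: blocked at fork node Z7 ∈ conditioning set.
  P3: blocked at chain node Z10 ∈ conditioning set.
  P4: blocked at fork node Z10 ∈ conditioning set.
{Z10, Z7, Z9} satisfies the backdoor criterion.

Yes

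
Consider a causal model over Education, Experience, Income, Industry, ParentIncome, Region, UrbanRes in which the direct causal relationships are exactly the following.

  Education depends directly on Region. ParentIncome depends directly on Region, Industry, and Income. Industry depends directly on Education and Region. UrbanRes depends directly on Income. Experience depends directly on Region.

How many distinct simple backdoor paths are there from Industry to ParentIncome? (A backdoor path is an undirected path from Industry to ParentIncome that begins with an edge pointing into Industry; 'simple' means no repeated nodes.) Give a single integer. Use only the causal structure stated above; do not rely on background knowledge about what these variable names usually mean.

2

A backdoor path from Industry to ParentIncome is any simple undirected path whose first edge points into Industry (i.e. leaves Industry via a parent).
Parents of Industry: {Education, Region}.
Enumerating:
  P1: Industry <- Region -> ParentIncome
  P2: Industry <- Education <- Region -> ParentIncome
That exhausts the simple backdoor paths. Count: 2.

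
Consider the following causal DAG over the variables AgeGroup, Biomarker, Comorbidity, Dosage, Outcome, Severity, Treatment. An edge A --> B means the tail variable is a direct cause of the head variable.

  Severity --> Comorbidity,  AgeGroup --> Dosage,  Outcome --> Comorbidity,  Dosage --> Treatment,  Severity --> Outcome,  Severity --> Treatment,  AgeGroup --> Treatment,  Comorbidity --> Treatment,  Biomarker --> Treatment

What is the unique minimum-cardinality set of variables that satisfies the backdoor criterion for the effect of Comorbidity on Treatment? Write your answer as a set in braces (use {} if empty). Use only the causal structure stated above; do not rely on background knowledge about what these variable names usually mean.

Variables eligible for adjustment (non-descendants of Comorbidity, excluding Comorbidity and Treatment): {AgeGroup, Biomarker, Dosage, Outcome, Severity}.
Backdoor paths from Comorbidity to Treatment:
  P1: Comorbidity <- Severity -> Treatment
  P2: Comorbidity <- Outcome <- Severity -> Treatment
The empty set is not sufficient: P1 (Comorbidity <- Severity -> Treatment) has no collider blocking it and no conditioned non-collider, so it is open.
Try {Severity}:
  P1: blocked at fork node Severity ∈ conditioning set.
  P2: blocked at fork node Severity ∈ conditioning set.
{Severity} contains no descendant of Comorbidity and blocks every backdoor path.
No other singleton works — e.g. {AgeGroup} leaves P1 open — so {Severity} is the unique smallest valid adjustment set.

{Severity}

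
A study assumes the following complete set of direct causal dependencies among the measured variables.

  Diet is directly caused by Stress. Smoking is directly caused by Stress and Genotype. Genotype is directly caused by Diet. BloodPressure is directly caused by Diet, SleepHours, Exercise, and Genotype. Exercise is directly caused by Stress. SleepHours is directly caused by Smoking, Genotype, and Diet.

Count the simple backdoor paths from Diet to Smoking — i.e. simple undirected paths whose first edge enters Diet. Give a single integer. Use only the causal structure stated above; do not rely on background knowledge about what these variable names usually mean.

5

A backdoor path from Diet to Smoking is any simple undirected path whose first edge points into Diet (i.e. leaves Diet via a parent).
Parents of Diet: {Stress}.
Enumerating:
  P1: Diet <- Stress -> Exercise -> BloodPressure <- Genotype -> Smoking
  P2: Diet <- Stress -> Exercise -> BloodPressure <- Genotype -> SleepHours <- Smoking
  P3: Diet <- Stress -> Exercise -> BloodPressure <- SleepHours <- Genotype -> Smoking
  P4: Diet <- Stress -> Exercise -> BloodPressure <- SleepHours <- Smoking
  P5: Diet <- Stress -> Smoking
That exhausts the simple backdoor paths. Count: 5.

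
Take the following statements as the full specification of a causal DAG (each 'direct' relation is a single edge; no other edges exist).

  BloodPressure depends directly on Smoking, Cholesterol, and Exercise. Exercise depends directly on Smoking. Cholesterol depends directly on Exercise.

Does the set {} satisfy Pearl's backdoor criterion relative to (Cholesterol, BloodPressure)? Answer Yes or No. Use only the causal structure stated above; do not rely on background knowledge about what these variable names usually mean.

Backdoor paths from Cholesterol to BloodPressure (paths whose first edge points into Cholesterol):
  P1: Cholesterol <- Exercise <- Smoking -> BloodPressure
  P2: Cholesterol <- Exercise -> BloodPressure
Condition 1 (no descendant of Cholesterol in the set): holds — descendants of Cholesterol are {BloodPressure}; none are in {}.
Condition 2 (every backdoor path blocked by {}):
  P1: open — no interior node is in the conditioning set.
  P2: open — no interior node is in the conditioning set.
{} does not satisfy the backdoor criterion.

No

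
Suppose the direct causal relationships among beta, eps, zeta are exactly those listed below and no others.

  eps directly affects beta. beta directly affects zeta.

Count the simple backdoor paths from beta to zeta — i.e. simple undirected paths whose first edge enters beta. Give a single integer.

A backdoor path from beta to zeta is any simple undirected path whose first edge points into beta (i.e. leaves beta via a parent).
Parents of beta: {eps}.
No simple path from any parent of beta reaches zeta without revisiting beta, so there are no backdoor paths.

0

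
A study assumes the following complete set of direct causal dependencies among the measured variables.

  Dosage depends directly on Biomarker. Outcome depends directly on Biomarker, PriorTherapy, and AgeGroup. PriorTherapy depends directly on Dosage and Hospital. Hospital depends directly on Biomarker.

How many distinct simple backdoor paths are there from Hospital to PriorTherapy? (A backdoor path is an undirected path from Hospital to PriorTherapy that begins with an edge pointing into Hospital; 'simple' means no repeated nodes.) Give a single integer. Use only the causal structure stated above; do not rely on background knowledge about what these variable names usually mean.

2

A backdoor path from Hospital to PriorTherapy is any simple undirected path whose first edge points into Hospital (i.e. leaves Hospital via a parent).
Parents of Hospital: {Biomarker}.
Enumerating:
  P1: Hospital <- Biomarker -> Dosage -> PriorTherapy
  P2: Hospital <- Biomarker -> Outcome <- PriorTherapy
That exhausts the simple backdoor paths. Count: 2.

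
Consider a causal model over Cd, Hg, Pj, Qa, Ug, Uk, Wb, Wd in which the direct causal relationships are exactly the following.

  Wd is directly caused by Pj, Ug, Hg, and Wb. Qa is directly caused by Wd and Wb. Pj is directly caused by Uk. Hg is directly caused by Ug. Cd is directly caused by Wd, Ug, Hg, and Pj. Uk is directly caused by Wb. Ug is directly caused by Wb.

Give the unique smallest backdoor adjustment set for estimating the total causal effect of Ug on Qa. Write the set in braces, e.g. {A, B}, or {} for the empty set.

{Wb}

Variables eligible for adjustment (non-descendants of Ug, excluding Ug and Qa): {Pj, Uk, Wb}.
Backdoor paths from Ug to Qa:
  P1: Ug <- Wb -> Uk -> Pj -> Wd -> Qa
  P2: Ug <- Wb -> Uk -> Pj -> Cd <- Hg -> Wd -> Qa
  P3: Ug <- Wb -> Uk -> Pj -> Cd <- Wd -> Qa
  P4: Ug <- Wb -> Wd -> Qa
  P5: Ug <- Wb -> Qa
The empty set is not sufficient: P1 (Ug <- Wb -> Uk -> Pj -> Wd -> Qa) has no collider blocking it and no conditioned non-collider, so it is open.
Try {Wb}:
  P1: blocked at fork node Wb ∈ conditioning set.
  P2: blocked at fork node Wb ∈ conditioning set.
  P3: blocked at fork node Wb ∈ conditioning set.
  P4: blocked at fork node Wb ∈ conditioning set.
  P5: blocked at fork node Wb ∈ conditioning set.
{Wb} contains no descendant of Ug and blocks every backdoor path.
No other singleton works — e.g. {Uk} leaves P4 open — so {Wb} is the unique smallest valid adjustment set.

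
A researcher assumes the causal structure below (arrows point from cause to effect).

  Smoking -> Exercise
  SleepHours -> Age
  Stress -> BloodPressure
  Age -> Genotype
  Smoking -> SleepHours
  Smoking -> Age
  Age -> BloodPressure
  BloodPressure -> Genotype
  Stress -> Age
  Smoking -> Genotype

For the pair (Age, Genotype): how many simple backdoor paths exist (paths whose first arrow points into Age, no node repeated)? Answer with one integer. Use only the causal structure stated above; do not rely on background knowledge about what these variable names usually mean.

3

A backdoor path from Age to Genotype is any simple undirected path whose first edge points into Age (i.e. leaves Age via a parent).
Parents of Age: {SleepHours, Smoking, Stress}.
Enumerating:
  P1: Age <- Smoking -> Genotype
  P2: Age <- SleepHours <- Smoking -> Genotype
  P3: Age <- Stress -> BloodPressure -> Genotype
That exhausts the simple backdoor paths. Count: 3.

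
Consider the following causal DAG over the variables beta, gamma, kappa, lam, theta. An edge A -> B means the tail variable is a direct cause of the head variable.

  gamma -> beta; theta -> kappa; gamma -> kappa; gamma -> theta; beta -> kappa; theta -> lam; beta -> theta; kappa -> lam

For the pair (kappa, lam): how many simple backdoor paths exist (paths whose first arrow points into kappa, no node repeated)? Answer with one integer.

5

A backdoor path from kappa to lam is any simple undirected path whose first edge points into kappa (i.e. leaves kappa via a parent).
Parents of kappa: {beta, gamma, theta}.
Enumerating:
  P1: kappa <- gamma -> beta -> theta -> lam
  P2: kappa <- gamma -> theta -> lam
  P3: kappa <- beta <- gamma -> theta -> lam
  P4: kappa <- beta -> theta -> lam
  P5: kappa <- theta -> lam
That exhausts the simple backdoor paths. Count: 5.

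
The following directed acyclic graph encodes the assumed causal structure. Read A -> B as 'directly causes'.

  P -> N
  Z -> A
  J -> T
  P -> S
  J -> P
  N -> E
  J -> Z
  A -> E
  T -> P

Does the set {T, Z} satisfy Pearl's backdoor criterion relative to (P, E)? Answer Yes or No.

Backdoor paths from P to E (paths whose first edge points into P):
  P1: P <- J -> Z -> A -> E
  P2: P <- T <- J -> Z -> A -> E
Condition 1 (no descendant of P in the set): holds — descendants of P are {E, N, S}; none are in {T, Z}.
Condition 2 (every backdoor path blocked by {T, Z}):
  P1: blocked at chain node Z ∈ conditioning set.
  P2: blocked at chain node T ∈ conditioning set.
{T, Z} satisfies the backdoor criterion.

Yes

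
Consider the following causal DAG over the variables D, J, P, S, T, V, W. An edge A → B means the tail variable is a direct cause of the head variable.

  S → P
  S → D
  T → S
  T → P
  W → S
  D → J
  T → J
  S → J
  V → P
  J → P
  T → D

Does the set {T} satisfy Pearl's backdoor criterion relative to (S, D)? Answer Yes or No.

Backdoor paths from S to D (paths whose first edge points into S):
  P1: S <- T -> D
  P2: S <- T -> J <- D
  P3: S <- T -> P <- J <- D
Condition 1 (no descendant of S in the set): holds — descendants of S are {D, J, P}; none are in {T}.
Condition 2 (every backdoor path blocked by {T}):
  P1: blocked at fork node T ∈ conditioning set.
  P2: blocked at fork node T ∈ conditioning set.
  P3: blocked at fork node T ∈ conditioning set.
{T} satisfies the backdoor criterion.

Yes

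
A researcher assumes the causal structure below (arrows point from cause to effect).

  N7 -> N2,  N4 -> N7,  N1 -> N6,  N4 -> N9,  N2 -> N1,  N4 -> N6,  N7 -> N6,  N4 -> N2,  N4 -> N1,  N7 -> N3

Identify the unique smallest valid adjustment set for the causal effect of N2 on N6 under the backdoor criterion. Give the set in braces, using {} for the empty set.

{N4, N7}

Variables eligible for adjustment (non-descendants of N2, excluding N2 and N6): {N3, N4, N7, N9}.
Backdoor paths from N2 to N6:
  P1: N2 <- N4 -> N7 -> N6
  P2: N2 <- N4 -> N1 -> N6
  P3: N2 <- N4 -> N6
  P4: N2 <- N7 <- N4 -> N1 -> N6
  P5: N2 <- N7 <- N4 -> N6
  P6: N2 <- N7 -> N6
The empty set is not sufficient: P1 (N2 <- N4 -> N7 -> N6) has no collider blocking it and no conditioned non-collider, so it is open.
Try {N4, N7}:
  P1: blocked at fork node N4 ∈ conditioning set.
  P2: blocked at fork node N4 ∈ conditioning set.
  P3: blocked at fork node N4 ∈ conditioning set.
  P4: blocked at chain node N7 ∈ conditioning set.
  P5: blocked at chain node N7 ∈ conditioning set.
  P6: blocked at fork node N7 ∈ conditioning set.
{N4, N7} contains no descendant of N2 and blocks every backdoor path.
Every element of {N4, N7} is needed (dropping N4 leaves P2 open; dropping N7 leaves P6 open), so no proper subset is valid.
Among all size-2 subsets of the eligible variables, only {N4, N7} blocks every backdoor path, so it is the unique smallest valid adjustment set.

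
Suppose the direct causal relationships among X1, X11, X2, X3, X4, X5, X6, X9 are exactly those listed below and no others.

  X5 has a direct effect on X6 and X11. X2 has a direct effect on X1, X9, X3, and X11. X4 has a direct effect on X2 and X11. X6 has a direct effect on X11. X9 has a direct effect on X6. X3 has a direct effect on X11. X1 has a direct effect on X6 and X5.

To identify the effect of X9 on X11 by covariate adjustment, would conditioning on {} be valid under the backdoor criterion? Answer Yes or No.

Backdoor paths from X9 to X11 (paths whose first edge points into X9):
  P1: X9 <- X2 <- X4 -> X11
  P2: X9 <- X2 -> X1 -> X5 -> X6 -> X11
  P3: X9 <- X2 -> X1 -> X5 -> X11
  P4: X9 <- X2 -> X1 -> X6 <- X5 -> X11
  P5: X9 <- X2 -> X1 -> X6 -> X11
  P6: X9 <- X2 -> X3 -> X11
  P7: X9 <- X2 -> X11
Condition 1 (no descendant of X9 in the set): holds — descendants of X9 are {X11, X6}; none are in {}.
Condition 2 (every backdoor path blocked by {}):
  P1: open — no interior node is in the conditioning set.
  P2: open — no interior node is in the conditioning set.
  P3: open — no interior node is in the conditioning set.
  P4: blocked at collider X6 (neither it nor any descendant is in the conditioning set).
  P5: open — no interior node is in the conditioning set.
  P6: open — no interior node is in the conditioning set.
  P7: open — no interior node is in the conditioning set.
{} does not satisfy the backdoor criterion.

No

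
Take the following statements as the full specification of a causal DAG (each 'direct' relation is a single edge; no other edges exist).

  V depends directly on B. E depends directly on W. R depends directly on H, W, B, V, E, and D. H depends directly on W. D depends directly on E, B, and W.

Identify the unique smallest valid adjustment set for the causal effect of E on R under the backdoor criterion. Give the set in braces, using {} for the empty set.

{W}

Variables eligible for adjustment (non-descendants of E, excluding E and R): {B, H, V, W}.
Backdoor paths from E to R:
  P1: E <- W -> H -> R
  P2: E <- W -> D <- B -> V -> R
  P3: E <- W -> D <- B -> R
  P4: E <- W -> D -> R
  P5: E <- W -> R
The empty set is not sufficient: P1 (E <- W -> H -> R) has no collider blocking it and no conditioned non-collider, so it is open.
Try {W}:
  P1: blocked at fork node W ∈ conditioning set.
  P2: blocked at fork node W ∈ conditioning set.
  P3: blocked at fork node W ∈ conditioning set.
  P4: blocked at fork node W ∈ conditioning set.
  P5: blocked at fork node W ∈ conditioning set.
{W} contains no descendant of E and blocks every backdoor path.
No other singleton works — e.g. {H} leaves P4 open — so {W} is the unique smallest valid adjustment set.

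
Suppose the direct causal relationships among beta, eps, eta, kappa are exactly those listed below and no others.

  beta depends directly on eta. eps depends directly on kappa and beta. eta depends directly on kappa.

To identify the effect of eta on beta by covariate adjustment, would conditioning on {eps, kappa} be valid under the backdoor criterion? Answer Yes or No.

No

Backdoor paths from eta to beta (paths whose first edge points into eta):
  P1: eta <- kappa -> eps <- beta
Condition 1 (no descendant of eta in the set): FAILS — eps is a descendant of eta.
Condition 2 (every backdoor path blocked by {eps, kappa}):
  P1: blocked at fork node kappa ∈ conditioning set.
{eps, kappa} does not satisfy the backdoor criterion.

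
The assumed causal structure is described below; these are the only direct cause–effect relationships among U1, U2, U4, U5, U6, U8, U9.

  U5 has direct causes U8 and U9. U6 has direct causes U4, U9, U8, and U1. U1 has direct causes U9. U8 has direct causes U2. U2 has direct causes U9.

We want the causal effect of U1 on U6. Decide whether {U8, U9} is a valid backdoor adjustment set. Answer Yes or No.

Backdoor paths from U1 to U6 (paths whose first edge points into U1):
  P1: U1 <- U9 -> U2 -> U8 -> U6
  P2: U1 <- U9 -> U5 <- U8 -> U6
  P3: U1 <- U9 -> U6
Condition 1 (no descendant of U1 in the set): holds — descendants of U1 are {U6}; none are in {U8, U9}.
Condition 2 (every backdoor path blocked by {U8, U9}):
  P1: blocked at fork node U9 ∈ conditioning set.
  P2: blocked at fork node U9 ∈ conditioning set.
  P3: blocked at fork node U9 ∈ conditioning set.
{U8, U9} satisfies the backdoor criterion.

Yes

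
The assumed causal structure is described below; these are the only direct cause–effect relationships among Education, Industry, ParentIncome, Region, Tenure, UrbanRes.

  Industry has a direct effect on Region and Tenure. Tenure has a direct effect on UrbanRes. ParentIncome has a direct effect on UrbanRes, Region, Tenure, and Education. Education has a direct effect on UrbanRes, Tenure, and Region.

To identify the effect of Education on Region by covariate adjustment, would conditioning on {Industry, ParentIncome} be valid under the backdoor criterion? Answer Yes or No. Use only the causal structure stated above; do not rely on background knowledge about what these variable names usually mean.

Backdoor paths from Education to Region (paths whose first edge points into Education):
  P1: Education <- ParentIncome -> Tenure <- Industry -> Region
  P2: Education <- ParentIncome -> Region
  P3: Education <- ParentIncome -> UrbanRes <- Tenure <- Industry -> Region
Condition 1 (no descendant of Education in the set): holds — descendants of Education are {Region, Tenure, UrbanRes}; none are in {Industry, ParentIncome}.
Condition 2 (every backdoor path blocked by {Industry, ParentIncome}):
  P1: blocked at fork node ParentIncome ∈ conditioning set.
  P2: blocked at fork node ParentIncome ∈ conditioning set.
  P3: blocked at fork node ParentIncome ∈ conditioning set.
{Industry, ParentIncome} satisfies the backdoor criterion.

Yes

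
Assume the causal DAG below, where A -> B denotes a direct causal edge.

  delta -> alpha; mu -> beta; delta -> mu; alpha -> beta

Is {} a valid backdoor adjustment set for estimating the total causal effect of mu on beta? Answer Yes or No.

Backdoor paths from mu to beta (paths whose first edge points into mu):
  P1: mu <- delta -> alpha -> beta
Condition 1 (no descendant of mu in the set): holds — descendants of mu are {beta}; none are in {}.
Condition 2 (every backdoor path blocked by {}):
  P1: open — no interior node is in the conditioning set.
{} does not satisfy the backdoor criterion.

No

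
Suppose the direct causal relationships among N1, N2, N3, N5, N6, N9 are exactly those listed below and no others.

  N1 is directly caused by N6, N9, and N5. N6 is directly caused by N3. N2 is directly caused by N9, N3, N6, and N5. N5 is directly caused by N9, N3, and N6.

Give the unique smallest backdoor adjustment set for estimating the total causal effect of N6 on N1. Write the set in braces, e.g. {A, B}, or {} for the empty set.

{N3}

Variables eligible for adjustment (non-descendants of N6, excluding N6 and N1): {N3, N9}.
Backdoor paths from N6 to N1:
  P1: N6 <- N3 -> N5 <- N9 -> N1
  P2: N6 <- N3 -> N5 -> N2 <- N9 -> N1
  P3: N6 <- N3 -> N5 -> N1
  P4: N6 <- N3 -> N2 <- N9 -> N5 -> N1
  P5: N6 <- N3 -> N2 <- N9 -> N1
  P6: N6 <- N3 -> N2 <- N5 <- N9 -> N1
  P7: N6 <- N3 -> N2 <- N5 -> N1
The empty set is not sufficient: P3 (N6 <- N3 -> N5 -> N1) has no collider blocking it and no conditioned non-collider, so it is open.
Try {N3}:
  P1: blocked at fork node N3 ∈ conditioning set.
  P2: blocked at fork node N3 ∈ conditioning set.
  P3: blocked at fork node N3 ∈ conditioning set.
  P4: blocked at fork node N3 ∈ conditioning set.
  P5: blocked at fork node N3 ∈ conditioning set.
  P6: blocked at fork node N3 ∈ conditioning set.
  P7: blocked at fork node N3 ∈ conditioning set.
{N3} contains no descendant of N6 and blocks every backdoor path.
No other singleton works — e.g. {N9} leaves P3 open — so {N3} is the unique smallest valid adjustment set.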